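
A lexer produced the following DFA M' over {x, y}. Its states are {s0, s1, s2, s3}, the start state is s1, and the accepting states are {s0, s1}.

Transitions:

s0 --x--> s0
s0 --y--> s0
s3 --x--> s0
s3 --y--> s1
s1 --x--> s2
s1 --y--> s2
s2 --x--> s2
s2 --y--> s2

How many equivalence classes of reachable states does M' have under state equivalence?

2

First remove the unreachable states {s0,s3}; 2 states remain.
P0 = {s1} | {s2}.
Stable partition: {s1} | {s2} — 2 equivalence classes.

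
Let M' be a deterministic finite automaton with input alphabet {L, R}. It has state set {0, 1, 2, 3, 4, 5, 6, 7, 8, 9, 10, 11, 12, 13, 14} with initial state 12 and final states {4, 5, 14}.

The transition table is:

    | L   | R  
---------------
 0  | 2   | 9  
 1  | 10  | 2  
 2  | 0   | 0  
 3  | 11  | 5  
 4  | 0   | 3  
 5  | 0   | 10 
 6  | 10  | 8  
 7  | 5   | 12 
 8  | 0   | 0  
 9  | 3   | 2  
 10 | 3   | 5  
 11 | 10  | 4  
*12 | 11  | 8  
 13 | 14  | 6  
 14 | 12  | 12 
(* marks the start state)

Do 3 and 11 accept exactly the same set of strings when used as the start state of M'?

Yes

First remove the unreachable states {1,6,7,13,14}; 10 states remain.
Start with accepting vs non-accepting: {4,5} | {0,2,3,8,9,10,11,12}.
Refine {0,2,3,8,9,10,11,12} on symbol R: members go to different blocks, giving {0,2,8,9,12} and {3,10,11}.
Split {0,2,8,9,12} by δ(·,L) → {0,2,8} and {9,12}.
On input R, block {0,2,8} splits into {2,8} and {0}.
Stable partition: {4,5} | {2,8} | {3,10,11} | {9,12} | {0} — 5 equivalence classes.
3 and 11 lie in the same block of the stable partition, so they are equivalent — no string distinguishes them.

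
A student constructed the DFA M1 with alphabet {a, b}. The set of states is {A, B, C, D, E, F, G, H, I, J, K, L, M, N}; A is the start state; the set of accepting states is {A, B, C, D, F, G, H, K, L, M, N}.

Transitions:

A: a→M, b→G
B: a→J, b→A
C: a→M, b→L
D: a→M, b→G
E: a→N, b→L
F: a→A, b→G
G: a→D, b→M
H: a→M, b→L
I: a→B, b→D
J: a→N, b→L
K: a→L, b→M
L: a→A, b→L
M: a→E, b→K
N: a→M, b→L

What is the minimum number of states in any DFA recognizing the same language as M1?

7

Reachable states from the start: {A,D,E,G,K,L,M,N}. Unreachable: {B,C,F,H,I,J} — drop them.
Start with accepting vs non-accepting: {A,D,G,K,L,M,N} | {E}.
Split {A,D,G,K,L,M,N} by δ(·,a) → {A,D,G,K,L,N} and {M}.
On input a, block {A,D,G,K,L,N} splits into {A,D,N} and {G,K,L}.
Split {G,K,L} by δ(·,a) → {G,L} and {K}.
On input b, block {G,L} splits into {G} and {L}.
Refine {A,D,N} on symbol b: members go to different blocks, giving {A,D} and {N}.
Stable partition: {A,D} | {E} | {M} | {G} | {K} | {L} | {N} — 7 equivalence classes.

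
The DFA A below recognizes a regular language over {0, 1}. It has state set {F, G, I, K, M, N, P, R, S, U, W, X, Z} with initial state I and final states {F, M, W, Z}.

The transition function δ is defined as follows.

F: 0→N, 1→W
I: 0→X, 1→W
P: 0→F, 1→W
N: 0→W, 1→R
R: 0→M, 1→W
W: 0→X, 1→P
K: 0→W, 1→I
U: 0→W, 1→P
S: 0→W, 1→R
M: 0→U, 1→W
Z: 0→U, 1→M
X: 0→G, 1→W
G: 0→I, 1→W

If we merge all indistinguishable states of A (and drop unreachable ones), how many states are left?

5

First remove the unreachable states {K,S,Z}; 10 states remain.
Start with accepting vs non-accepting: {F,M,W} | {G,I,N,P,R,U,X}.
On input 1, block {F,M,W} splits into {F,M} and {W}.
On input 0, block {G,I,N,P,R,U,X} splits into {G,I,X} and {N,U} and {P,R}.
Stable partition: {F,M} | {G,I,X} | {W} | {N,U} | {P,R} — 5 equivalence classes.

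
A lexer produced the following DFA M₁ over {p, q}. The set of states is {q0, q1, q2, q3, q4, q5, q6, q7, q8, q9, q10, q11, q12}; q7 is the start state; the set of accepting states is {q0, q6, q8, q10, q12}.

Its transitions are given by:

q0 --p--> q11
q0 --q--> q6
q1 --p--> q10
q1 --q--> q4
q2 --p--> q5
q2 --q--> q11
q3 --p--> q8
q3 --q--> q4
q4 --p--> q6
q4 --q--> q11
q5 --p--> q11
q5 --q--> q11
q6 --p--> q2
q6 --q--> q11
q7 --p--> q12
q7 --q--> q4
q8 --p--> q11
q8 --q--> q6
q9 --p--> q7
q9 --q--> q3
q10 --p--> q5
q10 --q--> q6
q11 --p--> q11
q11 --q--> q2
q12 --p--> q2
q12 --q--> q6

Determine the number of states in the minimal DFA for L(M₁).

Reachable states from the start: {q2,q4,q5,q6,q7,q11,q12}. Unreachable: {q0,q1,q3,q8,q9,q10} — drop them.
P0 = {q6,q12} | {q2,q4,q5,q7,q11}.
Refine {q6,q12} on symbol q: members go to different blocks, giving {q6} and {q12}.
Split {q2,q4,q5,q7,q11} by δ(·,p) → {q2,q5,q11} and {q4} and {q7}.
No further refinement is possible. Final partition (5 blocks): {q6} | {q2,q5,q11} | {q12} | {q4} | {q7}.

5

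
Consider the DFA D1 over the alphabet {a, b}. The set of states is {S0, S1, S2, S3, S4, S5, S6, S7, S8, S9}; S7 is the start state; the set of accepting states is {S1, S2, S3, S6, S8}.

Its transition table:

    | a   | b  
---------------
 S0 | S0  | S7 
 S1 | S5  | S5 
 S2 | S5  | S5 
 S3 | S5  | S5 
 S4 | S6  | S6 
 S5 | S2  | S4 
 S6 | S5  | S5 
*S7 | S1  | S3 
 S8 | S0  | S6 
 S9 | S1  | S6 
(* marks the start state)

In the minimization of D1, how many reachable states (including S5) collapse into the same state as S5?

States {S0,S8,S9} cannot be reached from the start state, so discard them.
P0 = {S1,S2,S3,S6} | {S4,S5,S7}.
Refine {S4,S5,S7} on symbol b: members go to different blocks, giving {S4,S7} and {S5}.
The partition is now stable with 3 blocks: {S1,S2,S3,S6} | {S4,S7} | {S5}.
State S5 belongs to the block {S5}, which has 1 states.

1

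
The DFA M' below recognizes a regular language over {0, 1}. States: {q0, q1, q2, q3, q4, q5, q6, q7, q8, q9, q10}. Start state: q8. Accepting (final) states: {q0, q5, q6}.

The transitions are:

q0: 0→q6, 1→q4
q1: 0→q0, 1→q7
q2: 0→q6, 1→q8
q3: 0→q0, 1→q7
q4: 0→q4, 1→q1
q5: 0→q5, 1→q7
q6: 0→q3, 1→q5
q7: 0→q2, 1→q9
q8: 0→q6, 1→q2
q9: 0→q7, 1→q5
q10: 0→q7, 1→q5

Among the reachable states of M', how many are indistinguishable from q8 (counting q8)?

2

First remove the unreachable states {q10}; 10 states remain.
P0 = {q0,q5,q6} | {q1,q2,q3,q4,q7,q8,q9}.
On input 0, block {q0,q5,q6} splits into {q0,q5} and {q6}.
Split {q0,q5} by δ(·,0) → {q0} and {q5}.
On input 0, block {q1,q2,q3,q4,q7,q8,q9} splits into {q4,q7,q9} and {q1,q3} and {q2,q8}.
Split {q4,q7,q9} by δ(·,0) → {q4,q9} and {q7}.
On input 0, block {q4,q9} splits into {q4} and {q9}.
No further refinement is possible. Final partition (8 blocks): {q0} | {q4} | {q6} | {q5} | {q1,q3} | {q2,q8} | {q7} | {q9}.
State q8 belongs to the block {q2,q8}, which has 2 states.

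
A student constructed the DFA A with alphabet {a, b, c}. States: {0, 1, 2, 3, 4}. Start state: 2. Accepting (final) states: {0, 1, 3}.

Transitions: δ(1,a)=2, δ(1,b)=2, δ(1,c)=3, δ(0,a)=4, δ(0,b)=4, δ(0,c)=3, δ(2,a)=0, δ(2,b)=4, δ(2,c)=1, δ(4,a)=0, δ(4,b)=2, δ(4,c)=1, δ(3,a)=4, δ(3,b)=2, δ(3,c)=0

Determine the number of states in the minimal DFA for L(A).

Initial partition by acceptance: {0,1,3} | {2,4}.
Stable partition: {0,1,3} | {2,4} — 2 equivalence classes.

2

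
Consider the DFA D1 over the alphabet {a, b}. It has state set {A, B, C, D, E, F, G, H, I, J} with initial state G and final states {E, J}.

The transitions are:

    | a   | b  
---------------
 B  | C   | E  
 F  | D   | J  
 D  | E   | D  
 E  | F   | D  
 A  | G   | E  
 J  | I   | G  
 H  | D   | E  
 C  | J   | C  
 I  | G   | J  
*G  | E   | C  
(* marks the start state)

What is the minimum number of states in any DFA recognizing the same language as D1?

First remove the unreachable states {A,B,H}; 7 states remain.
Initial partition by acceptance: {E,J} | {C,D,F,G,I}.
On input a, block {C,D,F,G,I} splits into {C,D,G} and {F,I}.
Stable partition: {E,J} | {C,D,G} | {F,I} — 3 equivalence classes.

3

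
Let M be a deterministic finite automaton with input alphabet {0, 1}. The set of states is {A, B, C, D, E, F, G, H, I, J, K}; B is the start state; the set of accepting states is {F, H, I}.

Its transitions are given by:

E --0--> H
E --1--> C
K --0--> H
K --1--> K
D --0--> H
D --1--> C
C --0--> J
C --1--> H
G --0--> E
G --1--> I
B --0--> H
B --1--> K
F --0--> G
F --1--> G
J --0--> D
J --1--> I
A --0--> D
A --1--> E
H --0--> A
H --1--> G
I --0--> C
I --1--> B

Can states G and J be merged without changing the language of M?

First remove the unreachable states {F}; 10 states remain.
P0 = {H,I} | {A,B,C,D,E,G,J,K}.
Refine {A,B,C,D,E,G,J,K} on symbol 0: members go to different blocks, giving {A,C,G,J} and {B,D,E,K}.
On input 1, block {H,I} splits into {H} and {I}.
Refine {A,C,G,J} on symbol 0: members go to different blocks, giving {A,G,J} and {C}.
Refine {A,G,J} on symbol 1: members go to different blocks, giving {G,J} and {A}.
Split {B,D,E,K} by δ(·,1) → {B,K} and {D,E}.
No further refinement is possible. Final partition (7 blocks): {H} | {G,J} | {B,K} | {I} | {C} | {A} | {D,E}.
G and J lie in the same block of the stable partition, so they are equivalent — no string distinguishes them.

Yes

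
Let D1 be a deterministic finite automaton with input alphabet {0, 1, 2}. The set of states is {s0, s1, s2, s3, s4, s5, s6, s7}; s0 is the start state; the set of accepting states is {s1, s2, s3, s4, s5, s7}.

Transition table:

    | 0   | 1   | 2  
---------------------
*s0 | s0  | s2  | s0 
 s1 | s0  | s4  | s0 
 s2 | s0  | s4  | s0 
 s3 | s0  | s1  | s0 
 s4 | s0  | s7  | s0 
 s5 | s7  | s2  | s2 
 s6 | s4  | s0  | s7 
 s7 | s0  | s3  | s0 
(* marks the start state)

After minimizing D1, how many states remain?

First remove the unreachable states {s5,s6}; 6 states remain.
Start with accepting vs non-accepting: {s1,s2,s3,s4,s7} | {s0}.
Stable partition: {s1,s2,s3,s4,s7} | {s0} — 2 equivalence classes.

2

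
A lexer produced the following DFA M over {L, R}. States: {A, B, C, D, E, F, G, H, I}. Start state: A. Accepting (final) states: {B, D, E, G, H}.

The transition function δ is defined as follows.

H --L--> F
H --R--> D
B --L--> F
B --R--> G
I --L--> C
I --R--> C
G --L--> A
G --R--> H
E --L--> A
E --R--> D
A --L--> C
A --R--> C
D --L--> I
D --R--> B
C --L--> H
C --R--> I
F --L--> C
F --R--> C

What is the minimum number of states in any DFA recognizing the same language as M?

First remove the unreachable states {E}; 8 states remain.
P0 = {B,D,G,H} | {A,C,F,I}.
Refine {A,C,F,I} on symbol L: members go to different blocks, giving {A,F,I} and {C}.
Stable partition: {B,D,G,H} | {A,F,I} | {C} — 3 equivalence classes.

3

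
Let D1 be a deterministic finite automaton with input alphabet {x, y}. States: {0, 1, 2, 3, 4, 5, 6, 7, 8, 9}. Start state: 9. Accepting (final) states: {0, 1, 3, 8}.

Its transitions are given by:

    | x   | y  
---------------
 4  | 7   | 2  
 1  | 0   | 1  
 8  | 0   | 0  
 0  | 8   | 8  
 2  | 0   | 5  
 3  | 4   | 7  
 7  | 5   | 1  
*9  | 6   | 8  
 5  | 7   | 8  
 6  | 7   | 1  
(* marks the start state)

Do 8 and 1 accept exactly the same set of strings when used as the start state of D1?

Yes

States {2,3,4} cannot be reached from the start state, so discard them.
Initial partition by acceptance: {0,1,8} | {5,6,7,9}.
No further refinement is possible. Final partition (2 blocks): {0,1,8} | {5,6,7,9}.
8 and 1 lie in the same block of the stable partition, so they are equivalent — no string distinguishes them.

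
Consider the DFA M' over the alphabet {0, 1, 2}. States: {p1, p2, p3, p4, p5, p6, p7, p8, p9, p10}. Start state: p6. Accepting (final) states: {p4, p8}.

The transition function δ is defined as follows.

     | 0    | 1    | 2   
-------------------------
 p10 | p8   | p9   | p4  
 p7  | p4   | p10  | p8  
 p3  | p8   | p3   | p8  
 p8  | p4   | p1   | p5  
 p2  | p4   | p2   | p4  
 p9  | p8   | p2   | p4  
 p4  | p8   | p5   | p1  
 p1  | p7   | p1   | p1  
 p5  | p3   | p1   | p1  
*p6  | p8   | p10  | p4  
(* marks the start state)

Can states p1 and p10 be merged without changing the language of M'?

Initial partition by acceptance: {p4,p8} | {p1,p2,p3,p5,p6,p7,p9,p10}.
Refine {p1,p2,p3,p5,p6,p7,p9,p10} on symbol 0: members go to different blocks, giving {p2,p3,p6,p7,p9,p10} and {p1,p5}.
The partition is now stable with 3 blocks: {p4,p8} | {p2,p3,p6,p7,p9,p10} | {p1,p5}.
p1 and p10 end up in different blocks, so they are distinguishable. For instance, the string '0' is accepted from only p10.

No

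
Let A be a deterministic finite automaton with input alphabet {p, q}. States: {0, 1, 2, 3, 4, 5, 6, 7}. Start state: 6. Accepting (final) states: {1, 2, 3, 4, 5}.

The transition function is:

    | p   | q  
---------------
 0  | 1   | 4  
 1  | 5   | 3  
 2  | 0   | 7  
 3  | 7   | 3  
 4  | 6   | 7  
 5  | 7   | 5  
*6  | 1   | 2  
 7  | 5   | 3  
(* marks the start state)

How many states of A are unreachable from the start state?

0

A breadth-first search from the start state visits every state.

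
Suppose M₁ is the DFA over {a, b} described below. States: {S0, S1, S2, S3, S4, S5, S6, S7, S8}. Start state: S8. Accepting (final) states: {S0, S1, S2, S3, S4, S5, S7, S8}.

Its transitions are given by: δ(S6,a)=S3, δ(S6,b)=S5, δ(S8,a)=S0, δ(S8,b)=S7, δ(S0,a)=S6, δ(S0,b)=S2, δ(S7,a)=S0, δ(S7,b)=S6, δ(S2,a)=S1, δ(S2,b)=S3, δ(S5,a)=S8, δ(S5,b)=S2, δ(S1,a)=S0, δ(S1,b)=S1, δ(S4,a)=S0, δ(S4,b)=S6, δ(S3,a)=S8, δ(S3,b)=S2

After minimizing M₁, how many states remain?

7

Reachable states from the start: {S0,S1,S2,S3,S5,S6,S7,S8}. Unreachable: {S4} — drop them.
Initial partition by acceptance: {S0,S1,S2,S3,S5,S7,S8} | {S6}.
Split {S0,S1,S2,S3,S5,S7,S8} by δ(·,a) → {S1,S2,S3,S5,S7,S8} and {S0}.
Split {S1,S2,S3,S5,S7,S8} by δ(·,a) → {S1,S7,S8} and {S2,S3,S5}.
Split {S1,S7,S8} by δ(·,b) → {S1,S8} and {S7}.
Split {S1,S8} by δ(·,b) → {S1} and {S8}.
Split {S2,S3,S5} by δ(·,a) → {S3,S5} and {S2}.
No further refinement is possible. Final partition (7 blocks): {S1} | {S6} | {S0} | {S3,S5} | {S7} | {S8} | {S2}.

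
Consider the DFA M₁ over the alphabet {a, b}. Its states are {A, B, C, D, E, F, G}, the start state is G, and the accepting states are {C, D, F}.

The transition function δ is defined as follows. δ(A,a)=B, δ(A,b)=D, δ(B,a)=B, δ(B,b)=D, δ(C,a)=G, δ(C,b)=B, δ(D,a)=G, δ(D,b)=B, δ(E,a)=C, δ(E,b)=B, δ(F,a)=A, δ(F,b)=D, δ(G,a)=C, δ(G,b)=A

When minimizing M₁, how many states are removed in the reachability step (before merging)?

2

Starting at G and following transitions, the reachable set is {A, B, C, D, G}. That leaves E, F unreachable — 2 in total.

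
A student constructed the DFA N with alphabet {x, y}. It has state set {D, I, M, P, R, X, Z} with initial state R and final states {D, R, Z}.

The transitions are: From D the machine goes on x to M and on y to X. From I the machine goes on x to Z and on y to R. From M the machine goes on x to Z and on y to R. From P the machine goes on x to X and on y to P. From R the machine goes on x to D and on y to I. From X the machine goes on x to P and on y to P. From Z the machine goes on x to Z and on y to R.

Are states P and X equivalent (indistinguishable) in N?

Start with accepting vs non-accepting: {D,R,Z} | {I,M,P,X}.
Split {D,R,Z} by δ(·,x) → {R,Z} and {D}.
Split {R,Z} by δ(·,x) → {Z} and {R}.
Split {I,M,P,X} by δ(·,x) → {I,M} and {P,X}.
Stable partition: {Z} | {I,M} | {D} | {R} | {P,X} — 5 equivalence classes.
P and X lie in the same block of the stable partition, so they are equivalent — no string distinguishes them.

Yes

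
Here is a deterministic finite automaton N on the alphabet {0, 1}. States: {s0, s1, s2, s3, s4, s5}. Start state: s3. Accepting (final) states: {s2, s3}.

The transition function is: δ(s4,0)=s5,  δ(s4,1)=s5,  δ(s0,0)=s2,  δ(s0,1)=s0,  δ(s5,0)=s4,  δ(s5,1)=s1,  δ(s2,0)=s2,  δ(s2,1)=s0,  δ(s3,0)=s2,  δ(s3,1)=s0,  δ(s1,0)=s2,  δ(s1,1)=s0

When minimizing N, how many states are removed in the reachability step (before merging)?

3

No path from s3 leads to s1, s4, s5; the other 3 states are all reachable.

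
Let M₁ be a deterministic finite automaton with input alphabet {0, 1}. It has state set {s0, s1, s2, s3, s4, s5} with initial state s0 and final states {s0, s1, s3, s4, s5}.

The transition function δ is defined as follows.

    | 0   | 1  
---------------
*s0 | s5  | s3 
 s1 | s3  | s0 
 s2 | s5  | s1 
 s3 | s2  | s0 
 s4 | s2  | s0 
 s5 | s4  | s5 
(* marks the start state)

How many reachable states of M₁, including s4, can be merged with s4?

2

Every state is reachable, so we keep all 6.
Initial partition by acceptance: {s0,s1,s3,s4,s5} | {s2}.
Split {s0,s1,s3,s4,s5} by δ(·,0) → {s0,s1,s5} and {s3,s4}.
Split {s0,s1,s5} by δ(·,0) → {s1,s5} and {s0}.
Split {s1,s5} by δ(·,1) → {s1} and {s5}.
The partition is now stable with 5 blocks: {s1} | {s2} | {s3,s4} | {s0} | {s5}.
The equivalence class containing s4 is {s3,s4}, of size 2.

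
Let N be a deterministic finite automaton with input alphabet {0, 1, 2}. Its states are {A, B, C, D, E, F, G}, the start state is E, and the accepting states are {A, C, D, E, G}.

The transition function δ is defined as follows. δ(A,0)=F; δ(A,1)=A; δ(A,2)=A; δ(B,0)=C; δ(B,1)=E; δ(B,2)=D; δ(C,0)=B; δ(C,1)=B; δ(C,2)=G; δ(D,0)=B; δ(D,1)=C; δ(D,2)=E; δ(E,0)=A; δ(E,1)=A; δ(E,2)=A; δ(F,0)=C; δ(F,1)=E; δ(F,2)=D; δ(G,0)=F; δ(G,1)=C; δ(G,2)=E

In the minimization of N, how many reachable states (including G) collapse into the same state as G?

All states are reachable from the start state.
Start with accepting vs non-accepting: {A,C,D,E,G} | {B,F}.
Split {A,C,D,E,G} by δ(·,0) → {A,C,D,G} and {E}.
Refine {A,C,D,G} on symbol 1: members go to different blocks, giving {A,D,G} and {C}.
Split {A,D,G} by δ(·,1) → {D,G} and {A}.
No further refinement is possible. Final partition (5 blocks): {D,G} | {B,F} | {E} | {C} | {A}.
State G belongs to the block {D,G}, which has 2 states.

2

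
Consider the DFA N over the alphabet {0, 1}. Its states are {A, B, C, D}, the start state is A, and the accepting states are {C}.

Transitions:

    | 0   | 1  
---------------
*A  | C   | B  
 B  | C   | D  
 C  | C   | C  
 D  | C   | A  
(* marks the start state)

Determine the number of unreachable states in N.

Every one of the 4 states is reachable from A.

0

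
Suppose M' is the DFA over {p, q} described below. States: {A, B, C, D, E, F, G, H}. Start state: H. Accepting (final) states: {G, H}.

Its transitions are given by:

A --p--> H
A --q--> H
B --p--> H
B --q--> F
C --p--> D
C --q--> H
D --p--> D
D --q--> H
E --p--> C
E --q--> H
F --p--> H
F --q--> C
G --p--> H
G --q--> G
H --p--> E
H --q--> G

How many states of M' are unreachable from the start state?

3

BFS from H reaches {C, D, E, G, H}; the 3 state(s) A, B, F are never visited.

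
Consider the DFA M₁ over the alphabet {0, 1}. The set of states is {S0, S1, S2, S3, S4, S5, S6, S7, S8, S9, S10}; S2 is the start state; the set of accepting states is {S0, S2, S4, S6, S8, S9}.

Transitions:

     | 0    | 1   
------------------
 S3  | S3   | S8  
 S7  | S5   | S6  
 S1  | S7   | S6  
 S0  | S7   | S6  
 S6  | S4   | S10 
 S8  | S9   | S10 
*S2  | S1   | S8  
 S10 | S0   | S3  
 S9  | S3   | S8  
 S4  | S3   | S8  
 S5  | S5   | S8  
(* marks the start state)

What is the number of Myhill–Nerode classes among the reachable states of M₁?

Every state is reachable, so we keep all 11.
P0 = {S0,S2,S4,S6,S8,S9} | {S1,S3,S5,S7,S10}.
On input 0, block {S0,S2,S4,S6,S8,S9} splits into {S0,S2,S4,S9} and {S6,S8}.
Refine {S1,S3,S5,S7,S10} on symbol 0: members go to different blocks, giving {S1,S3,S5,S7} and {S10}.
No further refinement is possible. Final partition (4 blocks): {S0,S2,S4,S9} | {S1,S3,S5,S7} | {S6,S8} | {S10}.

4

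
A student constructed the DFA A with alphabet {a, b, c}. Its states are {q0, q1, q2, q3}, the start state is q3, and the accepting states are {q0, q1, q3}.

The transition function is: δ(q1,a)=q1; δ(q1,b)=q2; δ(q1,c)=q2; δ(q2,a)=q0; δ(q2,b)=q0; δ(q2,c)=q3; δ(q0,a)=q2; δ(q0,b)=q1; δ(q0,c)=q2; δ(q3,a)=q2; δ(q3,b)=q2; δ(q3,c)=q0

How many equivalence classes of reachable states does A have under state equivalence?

P0 = {q0,q1,q3} | {q2}.
Refine {q0,q1,q3} on symbol a: members go to different blocks, giving {q0,q3} and {q1}.
On input b, block {q0,q3} splits into {q0} and {q3}.
Stable partition: {q0} | {q2} | {q1} | {q3} — 4 equivalence classes.

4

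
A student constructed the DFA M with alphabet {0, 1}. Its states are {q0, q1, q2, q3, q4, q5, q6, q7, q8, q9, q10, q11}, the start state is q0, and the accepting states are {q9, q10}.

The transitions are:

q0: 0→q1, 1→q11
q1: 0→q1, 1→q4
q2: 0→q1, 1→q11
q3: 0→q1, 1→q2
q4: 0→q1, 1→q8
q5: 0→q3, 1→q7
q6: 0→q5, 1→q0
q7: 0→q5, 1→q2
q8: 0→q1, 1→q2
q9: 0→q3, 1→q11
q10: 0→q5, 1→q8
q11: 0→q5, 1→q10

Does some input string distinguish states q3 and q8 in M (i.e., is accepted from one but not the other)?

States {q6,q9} cannot be reached from the start state, so discard them.
Initial partition by acceptance: {q10} | {q0,q1,q2,q3,q4,q5,q7,q8,q11}.
On input 1, block {q0,q1,q2,q3,q4,q5,q7,q8,q11} splits into {q0,q1,q2,q3,q4,q5,q7,q8} and {q11}.
Refine {q0,q1,q2,q3,q4,q5,q7,q8} on symbol 1: members go to different blocks, giving {q1,q3,q4,q5,q7,q8} and {q0,q2}.
On input 1, block {q1,q3,q4,q5,q7,q8} splits into {q1,q4,q5} and {q3,q7,q8}.
On input 0, block {q1,q4,q5} splits into {q1,q4} and {q5}.
Refine {q1,q4} on symbol 1: members go to different blocks, giving {q1} and {q4}.
Split {q3,q7,q8} by δ(·,0) → {q3,q8} and {q7}.
No further refinement is possible. Final partition (8 blocks): {q10} | {q1} | {q11} | {q0,q2} | {q3,q8} | {q5} | {q4} | {q7}.
q3 and q8 lie in the same block of the stable partition, so they are equivalent — no string distinguishes them.

No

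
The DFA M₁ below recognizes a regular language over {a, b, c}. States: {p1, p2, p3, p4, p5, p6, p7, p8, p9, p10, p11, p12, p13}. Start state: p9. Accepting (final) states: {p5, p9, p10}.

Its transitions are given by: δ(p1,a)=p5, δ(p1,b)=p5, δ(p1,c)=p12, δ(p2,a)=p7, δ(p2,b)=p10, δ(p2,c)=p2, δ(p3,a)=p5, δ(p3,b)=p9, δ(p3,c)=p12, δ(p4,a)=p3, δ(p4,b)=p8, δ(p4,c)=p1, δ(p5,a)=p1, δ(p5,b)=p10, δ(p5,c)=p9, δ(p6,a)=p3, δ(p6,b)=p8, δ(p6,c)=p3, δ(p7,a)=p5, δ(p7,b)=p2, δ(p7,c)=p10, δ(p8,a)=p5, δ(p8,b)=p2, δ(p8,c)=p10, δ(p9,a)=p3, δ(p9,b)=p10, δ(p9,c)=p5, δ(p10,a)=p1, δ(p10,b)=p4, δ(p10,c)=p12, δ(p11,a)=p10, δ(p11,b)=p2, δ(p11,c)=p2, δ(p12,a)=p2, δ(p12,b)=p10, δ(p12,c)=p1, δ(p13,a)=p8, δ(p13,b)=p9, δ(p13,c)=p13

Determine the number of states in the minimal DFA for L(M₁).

Reachable states from the start: {p1,p2,p3,p4,p5,p7,p8,p9,p10,p12}. Unreachable: {p6,p11,p13} — drop them.
P0 = {p5,p9,p10} | {p1,p2,p3,p4,p7,p8,p12}.
Refine {p5,p9,p10} on symbol b: members go to different blocks, giving {p5,p9} and {p10}.
Refine {p1,p2,p3,p4,p7,p8,p12} on symbol a: members go to different blocks, giving {p1,p3,p7,p8} and {p2,p4,p12}.
On input b, block {p1,p3,p7,p8} splits into {p1,p3} and {p7,p8}.
Split {p2,p4,p12} by δ(·,a) → {p2} and {p4} and {p12}.
No further refinement is possible. Final partition (7 blocks): {p5,p9} | {p1,p3} | {p10} | {p2} | {p7,p8} | {p4} | {p12}.

7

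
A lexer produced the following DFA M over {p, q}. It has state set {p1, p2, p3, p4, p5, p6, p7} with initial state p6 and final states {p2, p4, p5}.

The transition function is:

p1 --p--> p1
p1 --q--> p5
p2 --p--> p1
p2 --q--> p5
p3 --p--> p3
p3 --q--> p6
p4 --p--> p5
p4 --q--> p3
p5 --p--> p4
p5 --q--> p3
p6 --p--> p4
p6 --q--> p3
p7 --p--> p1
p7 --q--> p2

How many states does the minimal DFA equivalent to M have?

Reachable states from the start: {p3,p4,p5,p6}. Unreachable: {p1,p2,p7} — drop them.
Initial partition by acceptance: {p4,p5} | {p3,p6}.
Split {p3,p6} by δ(·,p) → {p3} and {p6}.
Stable partition: {p4,p5} | {p3} | {p6} — 3 equivalence classes.

3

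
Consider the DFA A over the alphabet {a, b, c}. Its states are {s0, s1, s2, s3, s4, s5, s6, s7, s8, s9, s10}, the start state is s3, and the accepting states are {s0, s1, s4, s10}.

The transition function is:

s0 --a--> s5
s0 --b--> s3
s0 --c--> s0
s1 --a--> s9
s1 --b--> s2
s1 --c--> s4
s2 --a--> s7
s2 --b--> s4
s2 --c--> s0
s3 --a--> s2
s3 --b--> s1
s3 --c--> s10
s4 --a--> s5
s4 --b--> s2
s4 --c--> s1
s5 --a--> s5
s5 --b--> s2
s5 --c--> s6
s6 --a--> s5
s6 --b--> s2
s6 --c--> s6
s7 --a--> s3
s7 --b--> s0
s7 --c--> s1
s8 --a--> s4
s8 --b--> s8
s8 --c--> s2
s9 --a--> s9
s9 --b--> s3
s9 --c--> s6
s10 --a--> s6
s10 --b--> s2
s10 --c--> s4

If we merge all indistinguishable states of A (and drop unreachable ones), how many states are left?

3

Reachable states from the start: {s0,s1,s2,s3,s4,s5,s6,s7,s9,s10}. Unreachable: {s8} — drop them.
Start with accepting vs non-accepting: {s0,s1,s4,s10} | {s2,s3,s5,s6,s7,s9}.
Refine {s2,s3,s5,s6,s7,s9} on symbol b: members go to different blocks, giving {s2,s3,s7} and {s5,s6,s9}.
No further refinement is possible. Final partition (3 blocks): {s0,s1,s4,s10} | {s2,s3,s7} | {s5,s6,s9}.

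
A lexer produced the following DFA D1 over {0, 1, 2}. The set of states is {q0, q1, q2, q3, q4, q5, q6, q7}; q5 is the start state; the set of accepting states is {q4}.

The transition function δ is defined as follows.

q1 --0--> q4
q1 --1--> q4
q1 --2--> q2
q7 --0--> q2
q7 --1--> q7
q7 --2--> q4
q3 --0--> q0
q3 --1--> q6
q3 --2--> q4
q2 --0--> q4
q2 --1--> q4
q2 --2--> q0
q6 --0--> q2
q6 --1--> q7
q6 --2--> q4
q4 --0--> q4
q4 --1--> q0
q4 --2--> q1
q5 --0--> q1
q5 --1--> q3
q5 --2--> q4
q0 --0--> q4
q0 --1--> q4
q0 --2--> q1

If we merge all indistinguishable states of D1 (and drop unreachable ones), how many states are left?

Every state is reachable, so we keep all 8.
Start with accepting vs non-accepting: {q4} | {q0,q1,q2,q3,q5,q6,q7}.
Refine {q0,q1,q2,q3,q5,q6,q7} on symbol 0: members go to different blocks, giving {q3,q5,q6,q7} and {q0,q1,q2}.
Stable partition: {q4} | {q3,q5,q6,q7} | {q0,q1,q2} — 3 equivalence classes.

3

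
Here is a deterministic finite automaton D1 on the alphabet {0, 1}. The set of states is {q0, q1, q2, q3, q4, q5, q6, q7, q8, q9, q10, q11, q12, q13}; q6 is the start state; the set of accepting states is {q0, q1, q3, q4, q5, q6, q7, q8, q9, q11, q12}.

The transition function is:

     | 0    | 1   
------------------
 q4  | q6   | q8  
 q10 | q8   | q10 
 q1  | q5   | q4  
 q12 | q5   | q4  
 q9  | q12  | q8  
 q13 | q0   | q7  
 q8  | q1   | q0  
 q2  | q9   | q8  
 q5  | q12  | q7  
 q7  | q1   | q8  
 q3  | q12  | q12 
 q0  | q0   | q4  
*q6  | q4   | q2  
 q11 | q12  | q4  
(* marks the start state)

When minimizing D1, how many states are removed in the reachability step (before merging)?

4

BFS from q6 reaches {q0, q1, q2, q4, q5, q6, q7, q8, q9, q12}; the 4 state(s) q3, q10, q11, q13 are never visited.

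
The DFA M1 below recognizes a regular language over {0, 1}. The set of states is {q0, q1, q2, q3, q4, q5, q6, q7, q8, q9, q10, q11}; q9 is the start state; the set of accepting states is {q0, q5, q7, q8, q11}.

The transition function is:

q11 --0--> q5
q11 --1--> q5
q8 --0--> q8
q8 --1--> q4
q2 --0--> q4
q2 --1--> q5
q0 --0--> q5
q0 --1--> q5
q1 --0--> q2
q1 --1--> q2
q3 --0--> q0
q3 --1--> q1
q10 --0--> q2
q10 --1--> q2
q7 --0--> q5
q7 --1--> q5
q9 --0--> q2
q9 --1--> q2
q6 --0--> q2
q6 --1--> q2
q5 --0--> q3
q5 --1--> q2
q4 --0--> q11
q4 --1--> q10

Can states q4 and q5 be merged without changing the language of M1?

No

First remove the unreachable states {q6,q7,q8}; 9 states remain.
P0 = {q0,q5,q11} | {q1,q2,q3,q4,q9,q10}.
On input 0, block {q0,q5,q11} splits into {q0,q11} and {q5}.
Refine {q1,q2,q3,q4,q9,q10} on symbol 0: members go to different blocks, giving {q1,q2,q9,q10} and {q3,q4}.
Refine {q1,q2,q9,q10} on symbol 0: members go to different blocks, giving {q1,q9,q10} and {q2}.
No further refinement is possible. Final partition (5 blocks): {q0,q11} | {q1,q9,q10} | {q5} | {q3,q4} | {q2}.
q4 and q5 end up in different blocks, so they are distinguishable. For instance, the string 'ε' is accepted from only q5.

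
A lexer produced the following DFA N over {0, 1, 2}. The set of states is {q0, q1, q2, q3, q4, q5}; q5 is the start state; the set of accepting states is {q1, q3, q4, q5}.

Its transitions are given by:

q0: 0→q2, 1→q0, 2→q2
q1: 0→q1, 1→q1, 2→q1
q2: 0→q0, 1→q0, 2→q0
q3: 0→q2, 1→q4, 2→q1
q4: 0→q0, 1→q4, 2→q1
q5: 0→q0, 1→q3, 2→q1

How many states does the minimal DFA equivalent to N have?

3

P0 = {q1,q3,q4,q5} | {q0,q2}.
Split {q1,q3,q4,q5} by δ(·,0) → {q3,q4,q5} and {q1}.
The partition is now stable with 3 blocks: {q3,q4,q5} | {q0,q2} | {q1}.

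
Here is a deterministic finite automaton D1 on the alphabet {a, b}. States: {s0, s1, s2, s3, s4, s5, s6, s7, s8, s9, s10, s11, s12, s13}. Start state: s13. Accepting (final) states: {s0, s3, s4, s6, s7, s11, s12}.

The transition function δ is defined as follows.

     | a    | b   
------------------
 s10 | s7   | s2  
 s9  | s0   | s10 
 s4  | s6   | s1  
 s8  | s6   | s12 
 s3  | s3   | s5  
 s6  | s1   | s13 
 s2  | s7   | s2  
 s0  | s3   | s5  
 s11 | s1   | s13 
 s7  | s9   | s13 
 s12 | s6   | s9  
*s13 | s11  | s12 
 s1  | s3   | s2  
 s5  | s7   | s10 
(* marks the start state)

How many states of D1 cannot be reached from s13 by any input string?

2

No path from s13 leads to s4, s8; the other 12 states are all reachable.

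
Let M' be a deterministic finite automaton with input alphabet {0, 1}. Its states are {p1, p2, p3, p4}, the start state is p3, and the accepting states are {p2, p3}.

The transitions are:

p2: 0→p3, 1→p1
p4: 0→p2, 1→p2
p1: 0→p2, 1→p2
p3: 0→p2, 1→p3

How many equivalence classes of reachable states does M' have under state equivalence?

3

Reachable states from the start: {p1,p2,p3}. Unreachable: {p4} — drop them.
Start with accepting vs non-accepting: {p2,p3} | {p1}.
Split {p2,p3} by δ(·,1) → {p2} and {p3}.
The partition is now stable with 3 blocks: {p2} | {p1} | {p3}.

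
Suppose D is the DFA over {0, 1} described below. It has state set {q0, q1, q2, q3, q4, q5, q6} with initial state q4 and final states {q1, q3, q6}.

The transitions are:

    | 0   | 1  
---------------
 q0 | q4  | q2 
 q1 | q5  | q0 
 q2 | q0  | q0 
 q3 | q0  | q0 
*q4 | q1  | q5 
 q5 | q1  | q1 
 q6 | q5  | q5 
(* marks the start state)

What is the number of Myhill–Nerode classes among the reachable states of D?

First remove the unreachable states {q3,q6}; 5 states remain.
Start with accepting vs non-accepting: {q1} | {q0,q2,q4,q5}.
On input 0, block {q0,q2,q4,q5} splits into {q0,q2} and {q4,q5}.
Split {q0,q2} by δ(·,0) → {q0} and {q2}.
Split {q4,q5} by δ(·,1) → {q4} and {q5}.
No further refinement is possible. Final partition (5 blocks): {q1} | {q0} | {q4} | {q2} | {q5}.

5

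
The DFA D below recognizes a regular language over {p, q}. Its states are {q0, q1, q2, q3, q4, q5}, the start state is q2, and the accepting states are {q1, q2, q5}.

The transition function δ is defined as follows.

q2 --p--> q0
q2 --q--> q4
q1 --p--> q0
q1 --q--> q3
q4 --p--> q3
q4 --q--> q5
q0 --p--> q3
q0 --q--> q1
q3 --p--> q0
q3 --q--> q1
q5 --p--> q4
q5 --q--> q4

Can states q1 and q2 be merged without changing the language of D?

Start with accepting vs non-accepting: {q1,q2,q5} | {q0,q3,q4}.
Stable partition: {q1,q2,q5} | {q0,q3,q4} — 2 equivalence classes.
q1 and q2 lie in the same block of the stable partition, so they are equivalent — no string distinguishes them.

Yes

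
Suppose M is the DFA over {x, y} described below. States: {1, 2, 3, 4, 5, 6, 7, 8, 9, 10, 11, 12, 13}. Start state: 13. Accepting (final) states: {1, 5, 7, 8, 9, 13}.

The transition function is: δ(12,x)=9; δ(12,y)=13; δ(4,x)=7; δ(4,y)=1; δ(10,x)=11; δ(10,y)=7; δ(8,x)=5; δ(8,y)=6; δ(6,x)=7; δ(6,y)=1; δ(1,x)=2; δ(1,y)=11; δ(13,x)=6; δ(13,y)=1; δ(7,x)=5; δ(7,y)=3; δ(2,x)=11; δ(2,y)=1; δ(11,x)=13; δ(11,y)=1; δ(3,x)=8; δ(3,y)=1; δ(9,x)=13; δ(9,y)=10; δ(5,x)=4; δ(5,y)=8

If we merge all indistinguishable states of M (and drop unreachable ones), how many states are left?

7

First remove the unreachable states {9,10,12}; 10 states remain.
Start with accepting vs non-accepting: {1,5,7,8,13} | {2,3,4,6,11}.
Refine {1,5,7,8,13} on symbol x: members go to different blocks, giving {1,5,13} and {7,8}.
Split {1,5,13} by δ(·,y) → {1} and {5} and {13}.
Split {2,3,4,6,11} by δ(·,x) → {3,4,6} and {2} and {11}.
No further refinement is possible. Final partition (7 blocks): {1} | {3,4,6} | {7,8} | {5} | {13} | {2} | {11}.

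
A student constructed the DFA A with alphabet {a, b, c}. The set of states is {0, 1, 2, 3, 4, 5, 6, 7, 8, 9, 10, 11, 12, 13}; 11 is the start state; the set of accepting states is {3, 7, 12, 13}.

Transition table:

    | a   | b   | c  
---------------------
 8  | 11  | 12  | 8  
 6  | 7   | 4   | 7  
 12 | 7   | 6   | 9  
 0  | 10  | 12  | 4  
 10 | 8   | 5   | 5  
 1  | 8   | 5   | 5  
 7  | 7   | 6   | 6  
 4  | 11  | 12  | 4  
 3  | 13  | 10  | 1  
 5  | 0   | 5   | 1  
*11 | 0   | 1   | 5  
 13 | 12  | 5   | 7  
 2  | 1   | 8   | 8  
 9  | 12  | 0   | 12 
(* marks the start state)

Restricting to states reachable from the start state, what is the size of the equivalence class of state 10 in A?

4

First remove the unreachable states {2,3,13}; 11 states remain.
Initial partition by acceptance: {7,12} | {0,1,4,5,6,8,9,10,11}.
Refine {0,1,4,5,6,8,9,10,11} on symbol a: members go to different blocks, giving {0,1,4,5,8,10,11} and {6,9}.
On input b, block {0,1,4,5,8,10,11} splits into {1,5,10,11} and {0,4,8}.
Stable partition: {7,12} | {1,5,10,11} | {6,9} | {0,4,8} — 4 equivalence classes.
State 10 belongs to the block {1,5,10,11}, which has 4 states.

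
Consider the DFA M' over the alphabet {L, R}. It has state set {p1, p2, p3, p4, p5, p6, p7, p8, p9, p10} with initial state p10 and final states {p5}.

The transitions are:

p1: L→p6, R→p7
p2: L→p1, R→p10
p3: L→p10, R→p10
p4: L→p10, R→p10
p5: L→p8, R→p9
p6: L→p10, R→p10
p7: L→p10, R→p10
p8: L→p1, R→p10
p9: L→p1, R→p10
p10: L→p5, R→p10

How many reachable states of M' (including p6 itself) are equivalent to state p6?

2

First remove the unreachable states {p2,p3,p4}; 7 states remain.
Start with accepting vs non-accepting: {p5} | {p1,p6,p7,p8,p9,p10}.
On input L, block {p1,p6,p7,p8,p9,p10} splits into {p1,p6,p7,p8,p9} and {p10}.
Refine {p1,p6,p7,p8,p9} on symbol L: members go to different blocks, giving {p1,p8,p9} and {p6,p7}.
On input L, block {p1,p8,p9} splits into {p8,p9} and {p1}.
Stable partition: {p5} | {p8,p9} | {p10} | {p6,p7} | {p1} — 5 equivalence classes.
The equivalence class containing p6 is {p6,p7}, of size 2.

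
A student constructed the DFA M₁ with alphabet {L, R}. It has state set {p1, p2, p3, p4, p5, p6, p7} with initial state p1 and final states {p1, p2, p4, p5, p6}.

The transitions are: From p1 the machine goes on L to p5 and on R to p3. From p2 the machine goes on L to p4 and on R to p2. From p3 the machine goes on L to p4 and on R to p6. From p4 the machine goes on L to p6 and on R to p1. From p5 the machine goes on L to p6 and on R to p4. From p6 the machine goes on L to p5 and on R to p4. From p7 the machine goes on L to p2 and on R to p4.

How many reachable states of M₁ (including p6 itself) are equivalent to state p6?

First remove the unreachable states {p2,p7}; 5 states remain.
Start with accepting vs non-accepting: {p1,p4,p5,p6} | {p3}.
Split {p1,p4,p5,p6} by δ(·,R) → {p4,p5,p6} and {p1}.
On input R, block {p4,p5,p6} splits into {p5,p6} and {p4}.
No further refinement is possible. Final partition (4 blocks): {p5,p6} | {p3} | {p1} | {p4}.
The equivalence class containing p6 is {p5,p6}, of size 2.

2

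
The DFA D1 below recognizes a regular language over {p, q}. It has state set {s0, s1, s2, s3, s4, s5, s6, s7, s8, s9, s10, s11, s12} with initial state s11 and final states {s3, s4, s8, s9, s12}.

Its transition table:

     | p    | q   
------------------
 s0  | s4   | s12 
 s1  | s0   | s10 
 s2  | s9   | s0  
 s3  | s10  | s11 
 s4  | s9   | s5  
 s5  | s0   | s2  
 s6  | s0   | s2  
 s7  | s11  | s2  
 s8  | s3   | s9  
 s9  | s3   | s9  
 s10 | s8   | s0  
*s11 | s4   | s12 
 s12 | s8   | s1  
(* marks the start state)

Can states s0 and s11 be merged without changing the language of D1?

States {s6,s7} cannot be reached from the start state, so discard them.
P0 = {s3,s4,s8,s9,s12} | {s0,s1,s2,s5,s10,s11}.
Split {s3,s4,s8,s9,s12} by δ(·,p) → {s4,s8,s9,s12} and {s3}.
Refine {s4,s8,s9,s12} on symbol p: members go to different blocks, giving {s4,s12} and {s8,s9}.
On input p, block {s0,s1,s2,s5,s10,s11} splits into {s0,s11} and {s1,s5} and {s2,s10}.
Stable partition: {s4,s12} | {s0,s11} | {s3} | {s8,s9} | {s1,s5} | {s2,s10} — 6 equivalence classes.
s0 and s11 lie in the same block of the stable partition, so they are equivalent — no string distinguishes them.

Yes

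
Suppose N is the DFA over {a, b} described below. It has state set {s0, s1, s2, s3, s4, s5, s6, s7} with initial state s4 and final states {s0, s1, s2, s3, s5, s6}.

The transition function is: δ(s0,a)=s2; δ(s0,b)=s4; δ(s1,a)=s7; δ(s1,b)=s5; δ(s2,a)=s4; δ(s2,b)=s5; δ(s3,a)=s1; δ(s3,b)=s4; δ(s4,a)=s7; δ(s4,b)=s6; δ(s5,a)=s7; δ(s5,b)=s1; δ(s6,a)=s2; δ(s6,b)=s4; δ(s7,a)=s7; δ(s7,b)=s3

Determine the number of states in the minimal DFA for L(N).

3

States {s0} cannot be reached from the start state, so discard them.
Initial partition by acceptance: {s1,s2,s3,s5,s6} | {s4,s7}.
Split {s1,s2,s3,s5,s6} by δ(·,a) → {s1,s2,s5} and {s3,s6}.
No further refinement is possible. Final partition (3 blocks): {s1,s2,s5} | {s4,s7} | {s3,s6}.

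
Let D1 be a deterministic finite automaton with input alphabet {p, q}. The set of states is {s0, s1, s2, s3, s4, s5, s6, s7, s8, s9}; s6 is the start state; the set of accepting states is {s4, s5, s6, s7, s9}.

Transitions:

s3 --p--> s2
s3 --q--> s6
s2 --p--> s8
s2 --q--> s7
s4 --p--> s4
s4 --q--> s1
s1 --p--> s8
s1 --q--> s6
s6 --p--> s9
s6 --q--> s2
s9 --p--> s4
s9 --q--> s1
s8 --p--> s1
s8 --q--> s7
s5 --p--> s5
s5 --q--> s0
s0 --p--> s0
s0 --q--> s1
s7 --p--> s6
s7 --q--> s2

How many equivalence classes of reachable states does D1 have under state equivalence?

Reachable states from the start: {s1,s2,s4,s6,s7,s8,s9}. Unreachable: {s0,s3,s5} — drop them.
Start with accepting vs non-accepting: {s4,s6,s7,s9} | {s1,s2,s8}.
Stable partition: {s4,s6,s7,s9} | {s1,s2,s8} — 2 equivalence classes.

2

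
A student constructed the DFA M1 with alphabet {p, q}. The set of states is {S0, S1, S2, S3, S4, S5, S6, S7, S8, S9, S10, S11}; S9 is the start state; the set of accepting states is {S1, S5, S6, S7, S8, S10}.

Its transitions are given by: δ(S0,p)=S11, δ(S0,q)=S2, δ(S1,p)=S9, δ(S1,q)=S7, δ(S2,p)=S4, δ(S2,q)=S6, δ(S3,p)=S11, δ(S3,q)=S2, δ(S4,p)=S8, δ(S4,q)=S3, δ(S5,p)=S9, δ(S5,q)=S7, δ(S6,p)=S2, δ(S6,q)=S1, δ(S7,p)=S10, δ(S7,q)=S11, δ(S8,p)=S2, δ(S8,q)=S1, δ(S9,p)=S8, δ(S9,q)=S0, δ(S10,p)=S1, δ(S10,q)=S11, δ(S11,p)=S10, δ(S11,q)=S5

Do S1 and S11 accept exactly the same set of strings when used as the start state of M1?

Start with accepting vs non-accepting: {S1,S5,S6,S7,S8,S10} | {S0,S2,S3,S4,S9,S11}.
On input p, block {S1,S5,S6,S7,S8,S10} splits into {S1,S5,S6,S8} and {S7,S10}.
Refine {S1,S5,S6,S8} on symbol q: members go to different blocks, giving {S1,S5} and {S6,S8}.
Refine {S0,S2,S3,S4,S9,S11} on symbol p: members go to different blocks, giving {S0,S2,S3} and {S4,S9} and {S11}.
Refine {S0,S2,S3} on symbol p: members go to different blocks, giving {S0,S3} and {S2}.
Refine {S7,S10} on symbol p: members go to different blocks, giving {S7} and {S10}.
The partition is now stable with 8 blocks: {S1,S5} | {S0,S3} | {S7} | {S6,S8} | {S4,S9} | {S11} | {S2} | {S10}.
S1 and S11 end up in different blocks, so they are distinguishable. For instance, the string 'ε' is accepted from only S1.

No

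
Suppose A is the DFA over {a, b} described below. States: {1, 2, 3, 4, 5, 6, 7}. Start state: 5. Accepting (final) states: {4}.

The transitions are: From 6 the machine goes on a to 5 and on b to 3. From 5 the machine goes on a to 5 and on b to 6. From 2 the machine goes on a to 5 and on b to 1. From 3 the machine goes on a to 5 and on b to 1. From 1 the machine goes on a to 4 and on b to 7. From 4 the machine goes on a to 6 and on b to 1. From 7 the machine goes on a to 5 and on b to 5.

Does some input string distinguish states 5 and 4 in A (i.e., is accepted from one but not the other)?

Yes

Reachable states from the start: {1,3,4,5,6,7}. Unreachable: {2} — drop them.
P0 = {4} | {1,3,5,6,7}.
Split {1,3,5,6,7} by δ(·,a) → {3,5,6,7} and {1}.
Split {3,5,6,7} by δ(·,b) → {5,6,7} and {3}.
Split {5,6,7} by δ(·,b) → {5,7} and {6}.
On input b, block {5,7} splits into {5} and {7}.
Stable partition: {4} | {5} | {1} | {3} | {6} | {7} — 6 equivalence classes.
5 and 4 end up in different blocks, so they are distinguishable. For instance, the string 'ε' is accepted from only 4.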